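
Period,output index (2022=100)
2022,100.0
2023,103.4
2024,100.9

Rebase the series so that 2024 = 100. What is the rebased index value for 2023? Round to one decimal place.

102.5

Rebased(2023) = 103.4 / 100.9 × 100 = 102.4777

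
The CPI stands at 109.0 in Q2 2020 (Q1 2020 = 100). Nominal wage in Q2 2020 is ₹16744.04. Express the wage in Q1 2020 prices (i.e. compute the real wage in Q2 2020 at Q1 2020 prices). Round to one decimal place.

15361.5

Real = Nominal ÷ (Index/100) = 16744.04 ÷ (109.0/100)
     = 16744.04 ÷ 1.090 = 15361.5046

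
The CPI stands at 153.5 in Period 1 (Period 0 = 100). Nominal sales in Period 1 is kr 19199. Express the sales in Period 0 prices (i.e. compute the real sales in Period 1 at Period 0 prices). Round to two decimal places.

Real = Nominal ÷ (Index/100) = 19199 ÷ (153.5/100)
     = 19199 ÷ 1.535 = 12507.4919

12507.49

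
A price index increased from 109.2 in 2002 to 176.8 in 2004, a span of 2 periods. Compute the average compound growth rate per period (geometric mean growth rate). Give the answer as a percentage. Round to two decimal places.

Growth factor = (176.8/109.2)^(1/2) = (1.619048)^(1/2) = 1.272418
Growth rate = 1.272418 − 1 = 0.272418 = 27.2418%

27.24%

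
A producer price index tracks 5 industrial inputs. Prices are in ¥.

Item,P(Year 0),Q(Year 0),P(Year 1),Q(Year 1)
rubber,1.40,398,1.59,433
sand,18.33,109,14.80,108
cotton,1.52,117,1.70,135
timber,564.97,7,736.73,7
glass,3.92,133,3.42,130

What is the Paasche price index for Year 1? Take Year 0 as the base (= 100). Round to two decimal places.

Paasche price index uses current-period quantities as weights.
ΣP(Year 1)·Q(Year 1) = 1.59×433 + 14.80×108 + 1.70×135 + 736.73×7 + 3.42×130 = 688.47 + 1598.4 + 229.5 + 5157.11 + 444.6 = 8118.08
ΣP(Year 0)·Q(Year 1) = 1.40×433 + 18.33×108 + 1.52×135 + 564.97×7 + 3.92×130 = 606.2 + 1979.64 + 205.2 + 3954.79 + 509.6 = 7255.43
Index = 8118.08 / 7255.43 × 100 = 111.8897

111.89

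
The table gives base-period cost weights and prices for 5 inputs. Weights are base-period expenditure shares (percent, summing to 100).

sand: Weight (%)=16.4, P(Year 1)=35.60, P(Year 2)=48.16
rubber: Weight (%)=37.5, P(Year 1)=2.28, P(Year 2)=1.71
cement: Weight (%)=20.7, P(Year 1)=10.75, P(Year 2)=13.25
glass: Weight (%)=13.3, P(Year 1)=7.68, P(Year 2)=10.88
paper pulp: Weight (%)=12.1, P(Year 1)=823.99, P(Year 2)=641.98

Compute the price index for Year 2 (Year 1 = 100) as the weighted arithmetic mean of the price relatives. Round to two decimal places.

sand: 16.4 × (48.16/35.60) = 16.4 × 1.352809 = 22.1861
rubber: 37.5 × (1.71/2.28) = 37.5 × 0.750000 = 28.1250
cement: 20.7 × (13.25/10.75) = 20.7 × 1.232558 = 25.5140
glass: 13.3 × (10.88/7.68) = 13.3 × 1.416667 = 18.8417
paper pulp: 12.1 × (641.98/823.99) = 12.1 × 0.779111 = 9.4272
Index = Σ wᵢ·(p₁ᵢ/p₀ᵢ) = 22.1861 + 28.1250 + 25.5140 + 18.8417 + 9.4272 = 104.0939

104.09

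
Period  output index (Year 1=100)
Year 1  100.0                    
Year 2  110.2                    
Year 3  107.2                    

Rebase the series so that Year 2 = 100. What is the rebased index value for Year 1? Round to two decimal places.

90.74

Rebased(Year 1) = 100.0 / 110.2 × 100 = 90.7441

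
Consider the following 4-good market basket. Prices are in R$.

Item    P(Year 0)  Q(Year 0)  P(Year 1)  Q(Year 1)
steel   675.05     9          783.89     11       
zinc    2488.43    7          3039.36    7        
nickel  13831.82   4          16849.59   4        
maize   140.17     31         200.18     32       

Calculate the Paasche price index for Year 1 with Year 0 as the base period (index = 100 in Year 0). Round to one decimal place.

Paasche price index uses current-period quantities as weights.
ΣP(Year 1)·Q(Year 1) = 783.89×11 + 3039.36×7 + 16849.59×4 + 200.18×32 = 8622.79 + 21275.52 + 67398.36 + 6405.76 = 103702.43
ΣP(Year 0)·Q(Year 1) = 675.05×11 + 2488.43×7 + 13831.82×4 + 140.17×32 = 7425.55 + 17419.01 + 55327.28 + 4485.44 = 84657.28
Index = 103702.43 / 84657.28 × 100 = 122.4968

122.5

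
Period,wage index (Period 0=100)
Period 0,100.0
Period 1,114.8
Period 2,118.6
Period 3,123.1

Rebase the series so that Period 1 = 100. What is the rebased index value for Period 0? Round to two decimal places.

87.11

Rebased(Period 0) = 100.0 / 114.8 × 100 = 87.1080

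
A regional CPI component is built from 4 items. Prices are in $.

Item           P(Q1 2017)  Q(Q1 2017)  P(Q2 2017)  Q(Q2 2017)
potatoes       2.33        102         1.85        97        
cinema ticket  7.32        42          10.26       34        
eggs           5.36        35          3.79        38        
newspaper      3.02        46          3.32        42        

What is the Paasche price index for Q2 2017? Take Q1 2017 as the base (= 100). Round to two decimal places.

Paasche price index uses current-period quantities as weights.
ΣP(Q2 2017)·Q(Q2 2017) = 1.85×97 + 10.26×34 + 3.79×38 + 3.32×42 = 179.45 + 348.84 + 144.02 + 139.44 = 811.75
ΣP(Q1 2017)·Q(Q2 2017) = 2.33×97 + 7.32×34 + 5.36×38 + 3.02×42 = 226.01 + 248.88 + 203.68 + 126.84 = 805.41
Index = 811.75 / 805.41 × 100 = 100.7872

100.79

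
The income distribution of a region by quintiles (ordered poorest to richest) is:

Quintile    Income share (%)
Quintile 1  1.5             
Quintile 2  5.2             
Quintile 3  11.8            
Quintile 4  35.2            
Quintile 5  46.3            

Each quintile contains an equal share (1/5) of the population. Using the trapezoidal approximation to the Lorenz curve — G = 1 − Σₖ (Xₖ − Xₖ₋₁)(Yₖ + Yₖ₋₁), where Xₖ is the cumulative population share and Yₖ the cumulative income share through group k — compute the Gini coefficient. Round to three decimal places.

0.478

Cumulative income shares Yₖ: 0.0150, 0.0670, 0.1850, 0.5370, 1.0000
Σ (Xₖ−Xₖ₋₁)(Yₖ+Yₖ₋₁) = (1/5)(0.0150+0.0000) + (1/5)(0.0670+0.0150) + (1/5)(0.1850+0.0670) + (1/5)(0.5370+0.1850) + (1/5)(1.0000+0.5370)
  = 0.0030 + 0.0164 + 0.0504 + 0.1444 + 0.3074 = 0.5216
G = 1 − 0.5216 = 0.4784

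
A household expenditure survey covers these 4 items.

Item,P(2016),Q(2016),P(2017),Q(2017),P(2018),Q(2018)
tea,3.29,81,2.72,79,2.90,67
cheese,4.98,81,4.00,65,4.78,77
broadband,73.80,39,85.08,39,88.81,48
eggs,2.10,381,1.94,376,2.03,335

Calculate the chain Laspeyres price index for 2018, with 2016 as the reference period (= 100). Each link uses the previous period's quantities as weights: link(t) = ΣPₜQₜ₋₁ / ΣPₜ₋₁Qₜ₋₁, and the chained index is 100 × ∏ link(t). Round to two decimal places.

111.54

Link 2016→2017:
ΣP(2017)Q(2016) = 2.72×81 + 4.00×81 + 85.08×39 + 1.94×381 = 220.32 + 324 + 3318.12 + 739.14 = 4601.58
ΣP(2016)Q(2016) = 3.29×81 + 4.98×81 + 73.80×39 + 2.10×381 = 266.49 + 403.38 + 2878.2 + 800.1 = 4348.17
link = 4601.58/4348.17 = 1.058280
Link 2017→2018:
ΣP(2018)Q(2017) = 2.90×79 + 4.78×65 + 88.81×39 + 2.03×376 = 229.1 + 310.7 + 3463.59 + 763.28 = 4766.67
ΣP(2017)Q(2017) = 2.72×79 + 4.00×65 + 85.08×39 + 1.94×376 = 214.88 + 260 + 3318.12 + 729.44 = 4522.44
link = 4766.67/4522.44 = 1.054004
Chained index = 100 × 1.058280 × 1.054004 = 111.5431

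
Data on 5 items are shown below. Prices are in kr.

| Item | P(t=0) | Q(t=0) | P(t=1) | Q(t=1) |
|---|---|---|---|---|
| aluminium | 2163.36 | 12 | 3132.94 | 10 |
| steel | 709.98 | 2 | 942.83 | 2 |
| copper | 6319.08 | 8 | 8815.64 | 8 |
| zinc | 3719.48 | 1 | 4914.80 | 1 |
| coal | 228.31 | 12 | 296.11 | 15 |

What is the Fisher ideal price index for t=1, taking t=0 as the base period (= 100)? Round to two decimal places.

Laspeyres component (base-period weights):
ΣP(t=1)Q(t=0) = 3132.94×12 + 942.83×2 + 8815.64×8 + 4914.80×1 + 296.11×12 = 37595.28 + 1885.66 + 70525.12 + 4914.8 + 3553.32 = 118474.18
ΣP(t=0)Q(t=0) = 2163.36×12 + 709.98×2 + 6319.08×8 + 3719.48×1 + 228.31×12 = 25960.32 + 1419.96 + 50552.64 + 3719.48 + 2739.72 = 84392.12
L = 118474.18 / 84392.12 × 100 = 140.3854
Paasche component (current-period weights):
ΣP(t=1)Q(t=1) = 3132.94×10 + 942.83×2 + 8815.64×8 + 4914.80×1 + 296.11×15 = 31329.4 + 1885.66 + 70525.12 + 4914.8 + 4441.65 = 113096.63
ΣP(t=0)Q(t=1) = 2163.36×10 + 709.98×2 + 6319.08×8 + 3719.48×1 + 228.31×15 = 21633.6 + 1419.96 + 50552.64 + 3719.48 + 3424.65 = 80750.33
P = 113096.63 / 80750.33 × 100 = 140.0572
Fisher = √(L × P) = √(140.3854 × 140.0572) = 140.2212

140.22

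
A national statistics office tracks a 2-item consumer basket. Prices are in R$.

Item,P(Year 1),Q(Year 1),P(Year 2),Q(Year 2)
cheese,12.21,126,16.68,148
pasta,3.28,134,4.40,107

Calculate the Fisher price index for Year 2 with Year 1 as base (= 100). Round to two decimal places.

136.14

Laspeyres component (base-period weights):
ΣP(Year 2)Q(Year 1) = 16.68×126 + 4.40×134 = 2101.68 + 589.6 = 2691.28
ΣP(Year 1)Q(Year 1) = 12.21×126 + 3.28×134 = 1538.46 + 439.52 = 1977.98
L = 2691.28 / 1977.98 × 100 = 136.0620
Paasche component (current-period weights):
ΣP(Year 2)Q(Year 2) = 16.68×148 + 4.40×107 = 2468.64 + 470.8 = 2939.44
ΣP(Year 1)Q(Year 2) = 12.21×148 + 3.28×107 = 1807.08 + 350.96 = 2158.04
P = 2939.44 / 2158.04 × 100 = 136.2088
Fisher = √(L × P) = √(136.0620 × 136.2088) = 136.1354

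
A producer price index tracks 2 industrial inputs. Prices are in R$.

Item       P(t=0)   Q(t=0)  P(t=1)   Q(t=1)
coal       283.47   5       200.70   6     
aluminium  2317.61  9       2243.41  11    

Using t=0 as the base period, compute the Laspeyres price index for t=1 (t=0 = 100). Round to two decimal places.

95.14

Laspeyres price index uses base-period quantities as weights.
ΣP(t=1)·Q(t=0) = 200.70×5 + 2243.41×9 = 1003.5 + 20190.69 = 21194.19
ΣP(t=0)·Q(t=0) = 283.47×5 + 2317.61×9 = 1417.35 + 20858.49 = 22275.84
Index = 21194.19 / 22275.84 × 100 = 95.1443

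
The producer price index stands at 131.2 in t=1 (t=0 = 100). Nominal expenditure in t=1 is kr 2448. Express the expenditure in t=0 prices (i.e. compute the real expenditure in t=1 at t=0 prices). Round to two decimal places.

Real = Nominal ÷ (Index/100) = 2448 ÷ (131.2/100)
     = 2448 ÷ 1.312 = 1865.8537

1865.85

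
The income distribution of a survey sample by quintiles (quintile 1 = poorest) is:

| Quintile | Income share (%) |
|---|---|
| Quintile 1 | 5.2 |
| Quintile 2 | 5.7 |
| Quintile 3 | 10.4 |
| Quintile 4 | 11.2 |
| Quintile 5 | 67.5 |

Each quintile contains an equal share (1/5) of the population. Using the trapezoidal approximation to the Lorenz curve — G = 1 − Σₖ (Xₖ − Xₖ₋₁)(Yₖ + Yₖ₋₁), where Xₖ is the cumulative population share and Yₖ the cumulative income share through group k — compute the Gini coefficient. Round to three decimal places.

0.520

Cumulative income shares Yₖ: 0.0520, 0.1090, 0.2130, 0.3250, 1.0000
Σ (Xₖ−Xₖ₋₁)(Yₖ+Yₖ₋₁) = (1/5)(0.0520+0.0000) + (1/5)(0.1090+0.0520) + (1/5)(0.2130+0.1090) + (1/5)(0.3250+0.2130) + (1/5)(1.0000+0.3250)
  = 0.0104 + 0.0322 + 0.0644 + 0.1076 + 0.2650 = 0.4796
G = 1 − 0.4796 = 0.5204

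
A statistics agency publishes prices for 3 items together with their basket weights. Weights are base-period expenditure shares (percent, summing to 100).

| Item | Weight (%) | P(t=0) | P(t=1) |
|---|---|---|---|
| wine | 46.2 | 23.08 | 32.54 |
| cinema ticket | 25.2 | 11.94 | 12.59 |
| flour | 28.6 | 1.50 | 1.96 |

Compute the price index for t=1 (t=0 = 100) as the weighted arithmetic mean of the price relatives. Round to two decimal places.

wine: 46.2 × (32.54/23.08) = 46.2 × 1.409879 = 65.1364
cinema ticket: 25.2 × (12.59/11.94) = 25.2 × 1.054439 = 26.5719
flour: 28.6 × (1.96/1.50) = 28.6 × 1.306667 = 37.3707
Index = Σ wᵢ·(p₁ᵢ/p₀ᵢ) = 65.1364 + 26.5719 + 37.3707 = 129.0789

129.08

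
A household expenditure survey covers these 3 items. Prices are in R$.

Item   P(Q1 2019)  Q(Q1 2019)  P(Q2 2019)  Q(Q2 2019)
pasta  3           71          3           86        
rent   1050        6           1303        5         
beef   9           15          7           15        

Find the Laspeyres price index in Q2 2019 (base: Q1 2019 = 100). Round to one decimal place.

Laspeyres price index uses base-period quantities as weights.
ΣP(Q2 2019)·Q(Q1 2019) = 3×71 + 1303×6 + 7×15 = 213 + 7818 + 105 = 8136
ΣP(Q1 2019)·Q(Q1 2019) = 3×71 + 1050×6 + 9×15 = 213 + 6300 + 135 = 6648
Index = 8136 / 6648 × 100 = 122.3827

122.4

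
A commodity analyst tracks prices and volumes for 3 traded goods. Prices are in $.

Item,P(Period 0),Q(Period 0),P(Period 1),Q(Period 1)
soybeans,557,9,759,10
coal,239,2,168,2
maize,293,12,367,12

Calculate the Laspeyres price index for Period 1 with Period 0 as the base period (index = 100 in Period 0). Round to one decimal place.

128.5

Laspeyres price index uses base-period quantities as weights.
ΣP(Period 1)·Q(Period 0) = 759×9 + 168×2 + 367×12 = 6831 + 336 + 4404 = 11571
ΣP(Period 0)·Q(Period 0) = 557×9 + 239×2 + 293×12 = 5013 + 478 + 3516 = 9007
Index = 11571 / 9007 × 100 = 128.4667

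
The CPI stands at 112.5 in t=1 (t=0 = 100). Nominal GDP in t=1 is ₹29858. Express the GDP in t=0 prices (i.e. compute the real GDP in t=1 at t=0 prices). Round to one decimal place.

Real = Nominal ÷ (Index/100) = 29858 ÷ (112.5/100)
     = 29858 ÷ 1.125 = 26540.4444

26540.4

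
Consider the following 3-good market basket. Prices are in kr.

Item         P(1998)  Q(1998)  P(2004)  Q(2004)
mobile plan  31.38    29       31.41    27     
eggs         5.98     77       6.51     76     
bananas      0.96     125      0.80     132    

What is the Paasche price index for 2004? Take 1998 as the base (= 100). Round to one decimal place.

101.4

Paasche price index uses current-period quantities as weights.
ΣP(2004)·Q(2004) = 31.41×27 + 6.51×76 + 0.80×132 = 848.07 + 494.76 + 105.6 = 1448.43
ΣP(1998)·Q(2004) = 31.38×27 + 5.98×76 + 0.96×132 = 847.26 + 454.48 + 126.72 = 1428.46
Index = 1448.43 / 1428.46 × 100 = 101.3980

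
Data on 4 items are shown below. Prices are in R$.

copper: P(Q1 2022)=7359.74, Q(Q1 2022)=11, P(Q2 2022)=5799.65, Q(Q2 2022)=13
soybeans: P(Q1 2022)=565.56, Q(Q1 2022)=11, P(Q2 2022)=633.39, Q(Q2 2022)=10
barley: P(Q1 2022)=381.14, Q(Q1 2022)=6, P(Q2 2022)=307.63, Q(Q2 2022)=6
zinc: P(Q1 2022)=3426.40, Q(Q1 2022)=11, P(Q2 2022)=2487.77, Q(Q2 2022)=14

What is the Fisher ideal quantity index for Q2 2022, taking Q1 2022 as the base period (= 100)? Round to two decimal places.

Laspeyres component (base-period weights):
ΣP(Q1 2022)Q(Q2 2022) = 7359.74×13 + 565.56×10 + 381.14×6 + 3426.40×14 = 95676.62 + 5655.6 + 2286.84 + 47969.6 = 151588.66
ΣP(Q1 2022)Q(Q1 2022) = 7359.74×11 + 565.56×11 + 381.14×6 + 3426.40×11 = 80957.14 + 6221.16 + 2286.84 + 37690.4 = 127155.54
L = 151588.66 / 127155.54 × 100 = 119.2151
Paasche component (current-period weights):
ΣP(Q2 2022)Q(Q2 2022) = 5799.65×13 + 633.39×10 + 307.63×6 + 2487.77×14 = 75395.45 + 6333.9 + 1845.78 + 34828.78 = 118403.91
ΣP(Q2 2022)Q(Q1 2022) = 5799.65×11 + 633.39×11 + 307.63×6 + 2487.77×11 = 63796.15 + 6967.29 + 1845.78 + 27365.47 = 99974.69
P = 118403.91 / 99974.69 × 100 = 118.4339
Fisher = √(L × P) = √(119.2151 × 118.4339) = 118.8239

118.82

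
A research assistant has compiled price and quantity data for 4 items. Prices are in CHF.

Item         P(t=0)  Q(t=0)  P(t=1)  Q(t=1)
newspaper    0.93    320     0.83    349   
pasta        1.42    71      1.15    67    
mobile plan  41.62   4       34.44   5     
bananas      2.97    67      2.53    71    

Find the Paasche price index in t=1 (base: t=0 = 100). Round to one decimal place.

Paasche price index uses current-period quantities as weights.
ΣP(t=1)·Q(t=1) = 0.83×349 + 1.15×67 + 34.44×5 + 2.53×71 = 289.67 + 77.05 + 172.2 + 179.63 = 718.55
ΣP(t=0)·Q(t=1) = 0.93×349 + 1.42×67 + 41.62×5 + 2.97×71 = 324.57 + 95.14 + 208.1 + 210.87 = 838.68
Index = 718.55 / 838.68 × 100 = 85.6763

85.7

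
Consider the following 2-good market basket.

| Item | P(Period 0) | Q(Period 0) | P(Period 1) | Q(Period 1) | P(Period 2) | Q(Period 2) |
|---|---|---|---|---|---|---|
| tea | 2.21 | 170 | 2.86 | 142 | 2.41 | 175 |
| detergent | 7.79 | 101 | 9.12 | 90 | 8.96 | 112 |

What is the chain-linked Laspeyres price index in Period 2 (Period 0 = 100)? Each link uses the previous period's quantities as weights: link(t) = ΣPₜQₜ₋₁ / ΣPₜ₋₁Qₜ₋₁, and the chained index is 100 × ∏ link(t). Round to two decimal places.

113.33

Link Period 0→Period 1:
ΣP(Period 1)Q(Period 0) = 2.86×170 + 9.12×101 = 486.2 + 921.12 = 1407.32
ΣP(Period 0)Q(Period 0) = 2.21×170 + 7.79×101 = 375.7 + 786.79 = 1162.49
link = 1407.32/1162.49 = 1.210608
Link Period 1→Period 2:
ΣP(Period 2)Q(Period 1) = 2.41×142 + 8.96×90 = 342.22 + 806.4 = 1148.62
ΣP(Period 1)Q(Period 1) = 2.86×142 + 9.12×90 = 406.12 + 820.8 = 1226.92
link = 1148.62/1226.92 = 0.936182
Chained index = 100 × 1.210608 × 0.936182 = 113.3349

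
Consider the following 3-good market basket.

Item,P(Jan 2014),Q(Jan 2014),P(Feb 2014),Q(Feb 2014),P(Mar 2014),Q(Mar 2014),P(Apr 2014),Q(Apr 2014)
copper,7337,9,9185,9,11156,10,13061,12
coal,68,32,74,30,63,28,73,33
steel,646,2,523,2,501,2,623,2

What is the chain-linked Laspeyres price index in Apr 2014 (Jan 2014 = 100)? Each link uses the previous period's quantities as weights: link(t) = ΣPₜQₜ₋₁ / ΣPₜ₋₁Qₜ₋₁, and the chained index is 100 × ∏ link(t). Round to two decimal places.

174.37

Link Jan 2014→Feb 2014:
ΣP(Feb 2014)Q(Jan 2014) = 9185×9 + 74×32 + 523×2 = 82665 + 2368 + 1046 = 86079
ΣP(Jan 2014)Q(Jan 2014) = 7337×9 + 68×32 + 646×2 = 66033 + 2176 + 1292 = 69501
link = 86079/69501 = 1.238529
Link Feb 2014→Mar 2014:
ΣP(Mar 2014)Q(Feb 2014) = 11156×9 + 63×30 + 501×2 = 100404 + 1890 + 1002 = 103296
ΣP(Feb 2014)Q(Feb 2014) = 9185×9 + 74×30 + 523×2 = 82665 + 2220 + 1046 = 85931
link = 103296/85931 = 1.202081
Link Mar 2014→Apr 2014:
ΣP(Apr 2014)Q(Mar 2014) = 13061×10 + 73×28 + 623×2 = 130610 + 2044 + 1246 = 133900
ΣP(Mar 2014)Q(Mar 2014) = 11156×10 + 63×28 + 501×2 = 111560 + 1764 + 1002 = 114326
link = 133900/114326 = 1.171212
Chained index = 100 × 1.238529 × 1.202081 × 1.171212 = 174.3714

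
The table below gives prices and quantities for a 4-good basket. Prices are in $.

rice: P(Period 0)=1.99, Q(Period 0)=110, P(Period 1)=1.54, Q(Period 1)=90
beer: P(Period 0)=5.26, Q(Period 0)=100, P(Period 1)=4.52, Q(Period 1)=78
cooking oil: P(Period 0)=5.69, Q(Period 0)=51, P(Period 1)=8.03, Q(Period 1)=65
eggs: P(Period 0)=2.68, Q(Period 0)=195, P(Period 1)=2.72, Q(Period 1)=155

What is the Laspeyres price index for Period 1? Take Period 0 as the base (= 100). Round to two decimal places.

Laspeyres price index uses base-period quantities as weights.
ΣP(Period 1)·Q(Period 0) = 1.54×110 + 4.52×100 + 8.03×51 + 2.72×195 = 169.4 + 452 + 409.53 + 530.4 = 1561.33
ΣP(Period 0)·Q(Period 0) = 1.99×110 + 5.26×100 + 5.69×51 + 2.68×195 = 218.9 + 526 + 290.19 + 522.6 = 1557.69
Index = 1561.33 / 1557.69 × 100 = 100.2337

100.23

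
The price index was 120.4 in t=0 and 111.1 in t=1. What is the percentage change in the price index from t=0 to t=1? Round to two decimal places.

-7.72%

Change = (111.1 − 120.4) / 120.4 × 100
       = -9.3 / 120.4 × 100 = -7.7243%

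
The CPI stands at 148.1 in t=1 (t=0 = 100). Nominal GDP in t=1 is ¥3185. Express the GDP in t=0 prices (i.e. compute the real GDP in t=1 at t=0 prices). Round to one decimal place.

2150.6

Real = Nominal ÷ (Index/100) = 3185 ÷ (148.1/100)
     = 3185 ÷ 1.481 = 2150.5739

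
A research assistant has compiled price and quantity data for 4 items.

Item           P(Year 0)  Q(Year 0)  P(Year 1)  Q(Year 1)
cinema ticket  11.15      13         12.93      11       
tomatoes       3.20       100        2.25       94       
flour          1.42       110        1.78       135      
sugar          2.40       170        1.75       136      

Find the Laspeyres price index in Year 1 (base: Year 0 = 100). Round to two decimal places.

Laspeyres price index uses base-period quantities as weights.
ΣP(Year 1)·Q(Year 0) = 12.93×13 + 2.25×100 + 1.78×110 + 1.75×170 = 168.09 + 225 + 195.8 + 297.5 = 886.39
ΣP(Year 0)·Q(Year 0) = 11.15×13 + 3.20×100 + 1.42×110 + 2.40×170 = 144.95 + 320 + 156.2 + 408 = 1029.15
Index = 886.39 / 1029.15 × 100 = 86.1284

86.13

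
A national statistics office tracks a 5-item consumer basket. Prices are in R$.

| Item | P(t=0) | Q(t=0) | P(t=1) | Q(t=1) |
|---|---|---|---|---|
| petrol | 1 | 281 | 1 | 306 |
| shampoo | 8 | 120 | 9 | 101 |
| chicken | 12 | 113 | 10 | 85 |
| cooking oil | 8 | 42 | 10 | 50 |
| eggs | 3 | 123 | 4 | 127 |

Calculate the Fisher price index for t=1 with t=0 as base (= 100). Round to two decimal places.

104.23

Laspeyres component (base-period weights):
ΣP(t=1)Q(t=0) = 1×281 + 9×120 + 10×113 + 10×42 + 4×123 = 281 + 1080 + 1130 + 420 + 492 = 3403
ΣP(t=0)Q(t=0) = 1×281 + 8×120 + 12×113 + 8×42 + 3×123 = 281 + 960 + 1356 + 336 + 369 = 3302
L = 3403 / 3302 × 100 = 103.0588
Paasche component (current-period weights):
ΣP(t=1)Q(t=1) = 1×306 + 9×101 + 10×85 + 10×50 + 4×127 = 306 + 909 + 850 + 500 + 508 = 3073
ΣP(t=0)Q(t=1) = 1×306 + 8×101 + 12×85 + 8×50 + 3×127 = 306 + 808 + 1020 + 400 + 381 = 2915
P = 3073 / 2915 × 100 = 105.4202
Fisher = √(L × P) = √(103.0588 × 105.4202) = 104.2328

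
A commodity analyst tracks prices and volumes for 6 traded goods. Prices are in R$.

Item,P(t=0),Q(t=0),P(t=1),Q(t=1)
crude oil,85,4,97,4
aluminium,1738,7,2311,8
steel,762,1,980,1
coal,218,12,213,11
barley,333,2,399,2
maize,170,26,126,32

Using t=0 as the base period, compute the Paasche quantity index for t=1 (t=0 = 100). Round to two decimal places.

111.81

Paasche quantity index uses current-period prices as weights.
ΣP(t=1)·Q(t=1) = 97×4 + 2311×8 + 980×1 + 213×11 + 399×2 + 126×32 = 388 + 18488 + 980 + 2343 + 798 + 4032 = 27029
ΣP(t=1)·Q(t=0) = 97×4 + 2311×7 + 980×1 + 213×12 + 399×2 + 126×26 = 388 + 16177 + 980 + 2556 + 798 + 3276 = 24175
Index = 27029 / 24175 × 100 = 111.8056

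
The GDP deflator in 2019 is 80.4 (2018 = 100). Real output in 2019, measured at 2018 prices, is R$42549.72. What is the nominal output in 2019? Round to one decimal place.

34210.0

Nominal = Real × (Index/100) = 42549.72 × (80.4/100)
        = 42549.72 × 0.804 = 34209.9749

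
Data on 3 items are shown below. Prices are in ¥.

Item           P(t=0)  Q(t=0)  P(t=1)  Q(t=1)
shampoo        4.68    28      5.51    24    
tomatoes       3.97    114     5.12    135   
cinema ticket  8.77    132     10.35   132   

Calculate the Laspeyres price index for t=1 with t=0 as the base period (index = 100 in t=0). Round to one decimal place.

Laspeyres price index uses base-period quantities as weights.
ΣP(t=1)·Q(t=0) = 5.51×28 + 5.12×114 + 10.35×132 = 154.28 + 583.68 + 1366.2 = 2104.16
ΣP(t=0)·Q(t=0) = 4.68×28 + 3.97×114 + 8.77×132 = 131.04 + 452.58 + 1157.64 = 1741.26
Index = 2104.16 / 1741.26 × 100 = 120.8412

120.8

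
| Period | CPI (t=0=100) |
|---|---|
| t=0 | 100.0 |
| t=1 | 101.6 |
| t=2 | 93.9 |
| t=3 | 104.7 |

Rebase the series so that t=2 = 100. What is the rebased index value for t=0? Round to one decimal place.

Rebased(t=0) = 100.0 / 93.9 × 100 = 106.4963

106.5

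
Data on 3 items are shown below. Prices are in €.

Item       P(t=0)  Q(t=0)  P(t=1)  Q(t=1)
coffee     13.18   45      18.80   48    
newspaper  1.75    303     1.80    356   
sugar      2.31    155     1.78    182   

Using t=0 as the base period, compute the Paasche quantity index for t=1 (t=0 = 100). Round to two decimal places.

Paasche quantity index uses current-period prices as weights.
ΣP(t=1)·Q(t=1) = 18.80×48 + 1.80×356 + 1.78×182 = 902.4 + 640.8 + 323.96 = 1867.16
ΣP(t=1)·Q(t=0) = 18.80×45 + 1.80×303 + 1.78×155 = 846 + 545.4 + 275.9 = 1667.3
Index = 1867.16 / 1667.3 × 100 = 111.9870

111.99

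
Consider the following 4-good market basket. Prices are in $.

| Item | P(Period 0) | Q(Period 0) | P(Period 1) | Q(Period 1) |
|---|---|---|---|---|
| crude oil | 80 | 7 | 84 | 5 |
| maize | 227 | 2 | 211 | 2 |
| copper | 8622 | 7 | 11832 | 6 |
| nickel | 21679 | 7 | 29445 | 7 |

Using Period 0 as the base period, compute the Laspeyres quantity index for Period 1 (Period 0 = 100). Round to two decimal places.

Laspeyres quantity index uses base-period prices as weights.
ΣP(Period 0)·Q(Period 1) = 80×5 + 227×2 + 8622×6 + 21679×7 = 400 + 454 + 51732 + 151753 = 204339
ΣP(Period 0)·Q(Period 0) = 80×7 + 227×2 + 8622×7 + 21679×7 = 560 + 454 + 60354 + 151753 = 213121
Index = 204339 / 213121 × 100 = 95.8793

95.88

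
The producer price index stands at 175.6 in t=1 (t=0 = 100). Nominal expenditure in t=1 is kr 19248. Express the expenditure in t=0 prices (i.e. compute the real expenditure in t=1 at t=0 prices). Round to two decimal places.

Real = Nominal ÷ (Index/100) = 19248 ÷ (175.6/100)
     = 19248 ÷ 1.756 = 10961.2756

10961.28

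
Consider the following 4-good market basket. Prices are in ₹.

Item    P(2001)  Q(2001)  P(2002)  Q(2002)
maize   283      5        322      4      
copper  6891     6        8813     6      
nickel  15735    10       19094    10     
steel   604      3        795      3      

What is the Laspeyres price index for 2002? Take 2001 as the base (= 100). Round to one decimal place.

Laspeyres price index uses base-period quantities as weights.
ΣP(2002)·Q(2001) = 322×5 + 8813×6 + 19094×10 + 795×3 = 1610 + 52878 + 190940 + 2385 = 247813
ΣP(2001)·Q(2001) = 283×5 + 6891×6 + 15735×10 + 604×3 = 1415 + 41346 + 157350 + 1812 = 201923
Index = 247813 / 201923 × 100 = 122.7265

122.7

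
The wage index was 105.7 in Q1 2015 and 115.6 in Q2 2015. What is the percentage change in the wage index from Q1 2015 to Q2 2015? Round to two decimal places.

9.37%

Change = (115.6 − 105.7) / 105.7 × 100
       = 9.9 / 105.7 × 100 = 9.3661%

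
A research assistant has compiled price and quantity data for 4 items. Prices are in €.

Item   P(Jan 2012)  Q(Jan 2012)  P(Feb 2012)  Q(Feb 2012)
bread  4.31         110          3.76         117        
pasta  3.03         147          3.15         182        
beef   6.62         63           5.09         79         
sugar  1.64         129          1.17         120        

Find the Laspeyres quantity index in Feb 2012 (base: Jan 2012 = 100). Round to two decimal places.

114.69

Laspeyres quantity index uses base-period prices as weights.
ΣP(Jan 2012)·Q(Feb 2012) = 4.31×117 + 3.03×182 + 6.62×79 + 1.64×120 = 504.27 + 551.46 + 522.98 + 196.8 = 1775.51
ΣP(Jan 2012)·Q(Jan 2012) = 4.31×110 + 3.03×147 + 6.62×63 + 1.64×129 = 474.1 + 445.41 + 417.06 + 211.56 = 1548.13
Index = 1775.51 / 1548.13 × 100 = 114.6874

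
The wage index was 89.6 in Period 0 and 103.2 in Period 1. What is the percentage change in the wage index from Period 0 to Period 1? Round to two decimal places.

15.18%

Change = (103.2 − 89.6) / 89.6 × 100
       = 13.6 / 89.6 × 100 = 15.1786%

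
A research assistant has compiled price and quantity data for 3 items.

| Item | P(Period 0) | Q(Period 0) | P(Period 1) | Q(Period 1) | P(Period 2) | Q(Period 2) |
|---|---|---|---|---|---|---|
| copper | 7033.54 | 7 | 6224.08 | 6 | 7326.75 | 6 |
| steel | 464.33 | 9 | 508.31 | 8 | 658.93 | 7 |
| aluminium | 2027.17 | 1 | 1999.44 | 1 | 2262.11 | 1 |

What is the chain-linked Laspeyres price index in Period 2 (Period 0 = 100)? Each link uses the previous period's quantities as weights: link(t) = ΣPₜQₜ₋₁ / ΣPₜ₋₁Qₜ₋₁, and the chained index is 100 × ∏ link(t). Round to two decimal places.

107.29

Link Period 0→Period 1:
ΣP(Period 1)Q(Period 0) = 6224.08×7 + 508.31×9 + 1999.44×1 = 43568.56 + 4574.79 + 1999.44 = 50142.79
ΣP(Period 0)Q(Period 0) = 7033.54×7 + 464.33×9 + 2027.17×1 = 49234.78 + 4178.97 + 2027.17 = 55440.92
link = 50142.79/55440.92 = 0.904436
Link Period 1→Period 2:
ΣP(Period 2)Q(Period 1) = 7326.75×6 + 658.93×8 + 2262.11×1 = 43960.5 + 5271.44 + 2262.11 = 51494.05
ΣP(Period 1)Q(Period 1) = 6224.08×6 + 508.31×8 + 1999.44×1 = 37344.48 + 4066.48 + 1999.44 = 43410.4
link = 51494.05/43410.4 = 1.186215
Chained index = 100 × 0.904436 × 1.186215 = 107.2856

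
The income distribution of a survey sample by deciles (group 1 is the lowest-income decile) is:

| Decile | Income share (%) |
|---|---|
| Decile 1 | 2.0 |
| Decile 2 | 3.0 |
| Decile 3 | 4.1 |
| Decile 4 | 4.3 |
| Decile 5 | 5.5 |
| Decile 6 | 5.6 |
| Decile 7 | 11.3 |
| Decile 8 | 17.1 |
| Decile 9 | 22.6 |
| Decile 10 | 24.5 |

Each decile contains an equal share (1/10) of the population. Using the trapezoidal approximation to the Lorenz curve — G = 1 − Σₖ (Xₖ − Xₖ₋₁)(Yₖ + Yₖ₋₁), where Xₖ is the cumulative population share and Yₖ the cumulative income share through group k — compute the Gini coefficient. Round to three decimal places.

0.426

Cumulative income shares Yₖ: 0.0200, 0.0500, 0.0910, 0.1340, 0.1890, 0.2450, 0.3580, 0.5290, 0.7550, 1.0000
Σ (Xₖ−Xₖ₋₁)(Yₖ+Yₖ₋₁) = (1/10)(0.0200+0.0000) + (1/10)(0.0500+0.0200) + (1/10)(0.0910+0.0500) + (1/10)(0.1340+0.0910) + (1/10)(0.1890+0.1340) + (1/10)(0.2450+0.1890) + (1/10)(0.3580+0.2450) + (1/10)(0.5290+0.3580) + (1/10)(0.7550+0.5290) + (1/10)(1.0000+0.7550)
  = 0.0020 + 0.0070 + 0.0141 + 0.0225 + 0.0323 + 0.0434 + 0.0603 + 0.0887 + 0.1284 + 0.1755 = 0.5742
G = 1 − 0.5742 = 0.4258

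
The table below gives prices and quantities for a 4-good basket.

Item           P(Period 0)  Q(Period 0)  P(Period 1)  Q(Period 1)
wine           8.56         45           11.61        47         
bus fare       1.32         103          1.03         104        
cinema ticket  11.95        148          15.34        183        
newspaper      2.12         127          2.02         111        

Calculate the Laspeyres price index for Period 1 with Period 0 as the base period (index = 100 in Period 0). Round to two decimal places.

Laspeyres price index uses base-period quantities as weights.
ΣP(Period 1)·Q(Period 0) = 11.61×45 + 1.03×103 + 15.34×148 + 2.02×127 = 522.45 + 106.09 + 2270.32 + 256.54 = 3155.4
ΣP(Period 0)·Q(Period 0) = 8.56×45 + 1.32×103 + 11.95×148 + 2.12×127 = 385.2 + 135.96 + 1768.6 + 269.24 = 2559
Index = 3155.4 / 2559 × 100 = 123.3060

123.31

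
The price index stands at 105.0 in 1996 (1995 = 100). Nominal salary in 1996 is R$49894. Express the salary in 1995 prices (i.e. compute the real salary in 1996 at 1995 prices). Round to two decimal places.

47518.10

Real = Nominal ÷ (Index/100) = 49894 ÷ (105.0/100)
     = 49894 ÷ 1.050 = 47518.0952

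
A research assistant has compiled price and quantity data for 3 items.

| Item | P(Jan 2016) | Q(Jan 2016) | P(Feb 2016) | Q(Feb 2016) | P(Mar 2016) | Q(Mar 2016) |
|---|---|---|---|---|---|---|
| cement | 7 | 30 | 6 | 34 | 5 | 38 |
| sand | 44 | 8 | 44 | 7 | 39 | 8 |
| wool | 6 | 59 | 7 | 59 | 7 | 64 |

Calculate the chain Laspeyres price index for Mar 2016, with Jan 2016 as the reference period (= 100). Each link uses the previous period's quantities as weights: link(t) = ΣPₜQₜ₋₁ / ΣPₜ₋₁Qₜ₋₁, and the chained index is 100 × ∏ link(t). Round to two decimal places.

95.47

Link Jan 2016→Feb 2016:
ΣP(Feb 2016)Q(Jan 2016) = 6×30 + 44×8 + 7×59 = 180 + 352 + 413 = 945
ΣP(Jan 2016)Q(Jan 2016) = 7×30 + 44×8 + 6×59 = 210 + 352 + 354 = 916
link = 945/916 = 1.031659
Link Feb 2016→Mar 2016:
ΣP(Mar 2016)Q(Feb 2016) = 5×34 + 39×7 + 7×59 = 170 + 273 + 413 = 856
ΣP(Feb 2016)Q(Feb 2016) = 6×34 + 44×7 + 7×59 = 204 + 308 + 413 = 925
link = 856/925 = 0.925405
Chained index = 100 × 1.031659 × 0.925405 = 95.4703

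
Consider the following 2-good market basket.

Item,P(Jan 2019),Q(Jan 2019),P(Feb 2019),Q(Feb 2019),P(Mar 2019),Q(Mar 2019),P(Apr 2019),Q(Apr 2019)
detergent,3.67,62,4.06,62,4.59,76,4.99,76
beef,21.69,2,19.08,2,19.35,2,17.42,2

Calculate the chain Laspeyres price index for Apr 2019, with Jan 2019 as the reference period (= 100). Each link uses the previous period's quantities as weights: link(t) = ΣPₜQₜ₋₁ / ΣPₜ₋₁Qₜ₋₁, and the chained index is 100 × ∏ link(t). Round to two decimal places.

127.50

Link Jan 2019→Feb 2019:
ΣP(Feb 2019)Q(Jan 2019) = 4.06×62 + 19.08×2 = 251.72 + 38.16 = 289.88
ΣP(Jan 2019)Q(Jan 2019) = 3.67×62 + 21.69×2 = 227.54 + 43.38 = 270.92
link = 289.88/270.92 = 1.069984
Link Feb 2019→Mar 2019:
ΣP(Mar 2019)Q(Feb 2019) = 4.59×62 + 19.35×2 = 284.58 + 38.7 = 323.28
ΣP(Feb 2019)Q(Feb 2019) = 4.06×62 + 19.08×2 = 251.72 + 38.16 = 289.88
link = 323.28/289.88 = 1.115220
Link Mar 2019→Apr 2019:
ΣP(Apr 2019)Q(Mar 2019) = 4.99×76 + 17.42×2 = 379.24 + 34.84 = 414.08
ΣP(Mar 2019)Q(Mar 2019) = 4.59×76 + 19.35×2 = 348.84 + 38.7 = 387.54
link = 414.08/387.54 = 1.068483
Chained index = 100 × 1.069984 × 1.115220 × 1.068483 = 127.4986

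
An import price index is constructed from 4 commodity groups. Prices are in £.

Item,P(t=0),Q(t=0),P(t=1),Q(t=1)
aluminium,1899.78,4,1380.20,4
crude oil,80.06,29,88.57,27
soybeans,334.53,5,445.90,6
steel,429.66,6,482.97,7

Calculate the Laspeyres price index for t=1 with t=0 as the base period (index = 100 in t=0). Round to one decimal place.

Laspeyres price index uses base-period quantities as weights.
ΣP(t=1)·Q(t=0) = 1380.20×4 + 88.57×29 + 445.90×5 + 482.97×6 = 5520.8 + 2568.53 + 2229.5 + 2897.82 = 13216.65
ΣP(t=0)·Q(t=0) = 1899.78×4 + 80.06×29 + 334.53×5 + 429.66×6 = 7599.12 + 2321.74 + 1672.65 + 2577.96 = 14171.47
Index = 13216.65 / 14171.47 × 100 = 93.2624

93.3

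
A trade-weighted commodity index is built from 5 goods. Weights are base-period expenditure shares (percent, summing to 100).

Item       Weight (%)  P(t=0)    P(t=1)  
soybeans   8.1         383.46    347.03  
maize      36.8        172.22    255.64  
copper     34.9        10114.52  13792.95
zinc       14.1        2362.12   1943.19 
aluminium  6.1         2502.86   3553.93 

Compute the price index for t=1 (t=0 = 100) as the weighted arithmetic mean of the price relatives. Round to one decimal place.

129.8

soybeans: 8.1 × (347.03/383.46) = 8.1 × 0.904997 = 7.3305
maize: 36.8 × (255.64/172.22) = 36.8 × 1.484380 = 54.6252
copper: 34.9 × (13792.95/10114.52) = 34.9 × 1.363678 = 47.5924
zinc: 14.1 × (1943.19/2362.12) = 14.1 × 0.822647 = 11.5993
aluminium: 6.1 × (3553.93/2502.86) = 6.1 × 1.419948 = 8.6617
Index = Σ wᵢ·(p₁ᵢ/p₀ᵢ) = 7.3305 + 54.6252 + 47.5924 + 11.5993 + 8.6617 = 129.8090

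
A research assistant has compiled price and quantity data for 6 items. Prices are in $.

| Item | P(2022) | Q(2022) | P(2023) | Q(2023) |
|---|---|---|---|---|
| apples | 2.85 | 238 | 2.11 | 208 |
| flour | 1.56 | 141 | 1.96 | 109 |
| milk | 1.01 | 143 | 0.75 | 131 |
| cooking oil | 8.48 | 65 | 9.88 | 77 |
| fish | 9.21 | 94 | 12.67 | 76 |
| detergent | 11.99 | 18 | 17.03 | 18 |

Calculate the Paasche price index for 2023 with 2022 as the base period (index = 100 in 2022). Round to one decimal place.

Paasche price index uses current-period quantities as weights.
ΣP(2023)·Q(2023) = 2.11×208 + 1.96×109 + 0.75×131 + 9.88×77 + 12.67×76 + 17.03×18 = 438.88 + 213.64 + 98.25 + 760.76 + 962.92 + 306.54 = 2780.99
ΣP(2022)·Q(2023) = 2.85×208 + 1.56×109 + 1.01×131 + 8.48×77 + 9.21×76 + 11.99×18 = 592.8 + 170.04 + 132.31 + 652.96 + 699.96 + 215.82 = 2463.89
Index = 2780.99 / 2463.89 × 100 = 112.8699

112.9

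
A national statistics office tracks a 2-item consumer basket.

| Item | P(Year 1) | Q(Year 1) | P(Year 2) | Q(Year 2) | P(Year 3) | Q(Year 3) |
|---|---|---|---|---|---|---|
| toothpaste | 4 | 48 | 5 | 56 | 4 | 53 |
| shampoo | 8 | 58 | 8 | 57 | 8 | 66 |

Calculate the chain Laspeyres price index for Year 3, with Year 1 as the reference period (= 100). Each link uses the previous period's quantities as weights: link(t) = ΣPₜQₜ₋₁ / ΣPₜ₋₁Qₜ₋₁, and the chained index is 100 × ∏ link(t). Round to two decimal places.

Link Year 1→Year 2:
ΣP(Year 2)Q(Year 1) = 5×48 + 8×58 = 240 + 464 = 704
ΣP(Year 1)Q(Year 1) = 4×48 + 8×58 = 192 + 464 = 656
link = 704/656 = 1.073171
Link Year 2→Year 3:
ΣP(Year 3)Q(Year 2) = 4×56 + 8×57 = 224 + 456 = 680
ΣP(Year 2)Q(Year 2) = 5×56 + 8×57 = 280 + 456 = 736
link = 680/736 = 0.923913
Chained index = 100 × 1.073171 × 0.923913 = 99.1516

99.15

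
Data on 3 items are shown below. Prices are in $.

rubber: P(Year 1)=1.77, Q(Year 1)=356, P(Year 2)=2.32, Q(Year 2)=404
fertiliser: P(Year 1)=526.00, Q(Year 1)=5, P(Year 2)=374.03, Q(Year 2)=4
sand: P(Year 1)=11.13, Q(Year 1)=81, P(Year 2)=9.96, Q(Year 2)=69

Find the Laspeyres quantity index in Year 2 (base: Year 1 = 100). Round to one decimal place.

Laspeyres quantity index uses base-period prices as weights.
ΣP(Year 1)·Q(Year 2) = 1.77×404 + 526.00×4 + 11.13×69 = 715.08 + 2104 + 767.97 = 3587.05
ΣP(Year 1)·Q(Year 1) = 1.77×356 + 526.00×5 + 11.13×81 = 630.12 + 2630 + 901.53 = 4161.65
Index = 3587.05 / 4161.65 × 100 = 86.1930

86.2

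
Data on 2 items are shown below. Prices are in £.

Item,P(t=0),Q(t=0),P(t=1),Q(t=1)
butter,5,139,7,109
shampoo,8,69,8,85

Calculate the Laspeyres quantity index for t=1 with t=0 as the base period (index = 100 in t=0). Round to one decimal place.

98.2

Laspeyres quantity index uses base-period prices as weights.
ΣP(t=0)·Q(t=1) = 5×109 + 8×85 = 545 + 680 = 1225
ΣP(t=0)·Q(t=0) = 5×139 + 8×69 = 695 + 552 = 1247
Index = 1225 / 1247 × 100 = 98.2358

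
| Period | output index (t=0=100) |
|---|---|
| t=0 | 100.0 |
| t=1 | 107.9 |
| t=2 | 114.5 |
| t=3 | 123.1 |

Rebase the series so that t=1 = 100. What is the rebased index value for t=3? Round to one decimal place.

114.1

Rebased(t=3) = 123.1 / 107.9 × 100 = 114.0871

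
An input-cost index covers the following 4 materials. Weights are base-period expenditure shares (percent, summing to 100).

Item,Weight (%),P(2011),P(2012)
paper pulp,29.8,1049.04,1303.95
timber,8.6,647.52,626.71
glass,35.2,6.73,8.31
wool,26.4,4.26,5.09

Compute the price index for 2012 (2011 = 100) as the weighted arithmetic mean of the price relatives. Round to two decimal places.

120.37

paper pulp: 29.8 × (1303.95/1049.04) = 29.8 × 1.242994 = 37.0412
timber: 8.6 × (626.71/647.52) = 8.6 × 0.967862 = 8.3236
glass: 35.2 × (8.31/6.73) = 35.2 × 1.234770 = 43.4639
wool: 26.4 × (5.09/4.26) = 26.4 × 1.194836 = 31.5437
Index = Σ wᵢ·(p₁ᵢ/p₀ᵢ) = 37.0412 + 8.3236 + 43.4639 + 31.5437 = 120.3724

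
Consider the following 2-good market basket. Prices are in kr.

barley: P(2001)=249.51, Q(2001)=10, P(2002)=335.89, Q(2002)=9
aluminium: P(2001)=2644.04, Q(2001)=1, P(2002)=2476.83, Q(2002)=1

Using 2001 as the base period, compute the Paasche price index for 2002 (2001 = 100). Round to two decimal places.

Paasche price index uses current-period quantities as weights.
ΣP(2002)·Q(2002) = 335.89×9 + 2476.83×1 = 3023.01 + 2476.83 = 5499.84
ΣP(2001)·Q(2002) = 249.51×9 + 2644.04×1 = 2245.59 + 2644.04 = 4889.63
Index = 5499.84 / 4889.63 × 100 = 112.4797

112.48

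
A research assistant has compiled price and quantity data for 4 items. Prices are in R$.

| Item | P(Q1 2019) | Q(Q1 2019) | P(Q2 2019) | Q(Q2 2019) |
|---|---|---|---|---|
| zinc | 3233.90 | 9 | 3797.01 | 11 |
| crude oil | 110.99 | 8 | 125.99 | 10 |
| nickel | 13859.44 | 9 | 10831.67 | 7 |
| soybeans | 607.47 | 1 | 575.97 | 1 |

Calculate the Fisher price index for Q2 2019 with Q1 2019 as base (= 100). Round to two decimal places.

87.33

Laspeyres component (base-period weights):
ΣP(Q2 2019)Q(Q1 2019) = 3797.01×9 + 125.99×8 + 10831.67×9 + 575.97×1 = 34173.09 + 1007.92 + 97485.03 + 575.97 = 133242.01
ΣP(Q1 2019)Q(Q1 2019) = 3233.90×9 + 110.99×8 + 13859.44×9 + 607.47×1 = 29105.1 + 887.92 + 124734.96 + 607.47 = 155335.45
L = 133242.01 / 155335.45 × 100 = 85.7769
Paasche component (current-period weights):
ΣP(Q2 2019)Q(Q2 2019) = 3797.01×11 + 125.99×10 + 10831.67×7 + 575.97×1 = 41767.11 + 1259.9 + 75821.69 + 575.97 = 119424.67
ΣP(Q1 2019)Q(Q2 2019) = 3233.90×11 + 110.99×10 + 13859.44×7 + 607.47×1 = 35572.9 + 1109.9 + 97016.08 + 607.47 = 134306.35
P = 119424.67 / 134306.35 × 100 = 88.9196
Fisher = √(L × P) = √(85.7769 × 88.9196) = 87.3341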